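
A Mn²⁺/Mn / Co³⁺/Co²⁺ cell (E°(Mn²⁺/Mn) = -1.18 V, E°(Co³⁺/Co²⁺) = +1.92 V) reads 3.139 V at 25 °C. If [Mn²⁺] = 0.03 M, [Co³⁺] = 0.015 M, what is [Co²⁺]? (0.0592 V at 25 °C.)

From the Nernst equation, log Q = n(E° − E)/0.0592 = 2(3.10 − 3.139)/0.0592 = -1.318, so Q = 0.0481.
With Q = [Mn²⁺]·[Co²⁺]^2/[Co³⁺]^2 and the known concentrations, [Co²⁺]^2 in the numerator gives [Co²⁺] = 0.019 M.

0.019 M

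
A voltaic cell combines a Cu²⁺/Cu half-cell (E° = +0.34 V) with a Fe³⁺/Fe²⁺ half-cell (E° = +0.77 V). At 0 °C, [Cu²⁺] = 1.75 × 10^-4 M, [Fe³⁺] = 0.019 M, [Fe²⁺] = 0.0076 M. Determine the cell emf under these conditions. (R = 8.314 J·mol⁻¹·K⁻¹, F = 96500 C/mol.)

The Fe³⁺/Fe²⁺ couple has the higher reduction potential and acts as the cathode, so E°_cell = +0.77 − (+0.34) = 0.43 V.
Balancing electrons gives n = 2; the reaction quotient is Q = [Cu²⁺]·[Fe²⁺]^2/[Fe³⁺]^2 = 2.8 × 10^-5.
E = E° − (RT/nF) ln Q = 0.43 − (8.314×273)/(2×96500) × (-10.483) = 0.430 + 0.123 = 0.553 V.

0.553 V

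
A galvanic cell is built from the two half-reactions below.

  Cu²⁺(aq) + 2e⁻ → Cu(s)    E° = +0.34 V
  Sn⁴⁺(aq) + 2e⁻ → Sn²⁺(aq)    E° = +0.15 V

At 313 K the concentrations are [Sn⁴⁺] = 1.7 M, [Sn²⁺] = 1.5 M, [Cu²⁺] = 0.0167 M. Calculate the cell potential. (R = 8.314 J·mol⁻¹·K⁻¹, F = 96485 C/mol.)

0.133 V

The Cu²⁺/Cu couple has the higher reduction potential and acts as the cathode, so E°_cell = +0.34 − (+0.15) = 0.19 V.
Balancing electrons gives n = 2; the reaction quotient is Q = [Sn⁴⁺]/([Sn²⁺]·[Cu²⁺]) = 67.9.
E = E° − (RT/nF) ln Q = 0.19 − (8.314×313)/(2×96485) × (4.218) = 0.190 − 0.057 = 0.133 V.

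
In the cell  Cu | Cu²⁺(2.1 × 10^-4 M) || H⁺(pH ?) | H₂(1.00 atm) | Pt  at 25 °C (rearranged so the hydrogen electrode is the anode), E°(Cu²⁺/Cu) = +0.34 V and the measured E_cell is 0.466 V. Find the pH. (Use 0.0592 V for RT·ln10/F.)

pH = 3.97

E°_cell = 0.34 V and n = 2.
log Q = n(E° − E)/0.0592 = 2×(0.34 − 0.466)/0.0592 = -4.257.
With Q = [H⁺]^2 / ([Cu²⁺]·P(H₂)), solving for [H⁺] gives log[H⁺] = -3.967, so pH = 3.97.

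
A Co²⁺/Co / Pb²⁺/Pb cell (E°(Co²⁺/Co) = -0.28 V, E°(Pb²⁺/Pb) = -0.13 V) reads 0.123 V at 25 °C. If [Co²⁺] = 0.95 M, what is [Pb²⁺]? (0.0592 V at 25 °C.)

From the Nernst equation, log Q = n(E° − E)/0.0592 = 2(0.15 − 0.123)/0.0592 = 0.912, so Q = 8.17.
With Q = [Co²⁺]/[Pb²⁺] and the known concentrations, [Pb²⁺] in the denominator gives [Pb²⁺] = 0.12 M.

0.12 M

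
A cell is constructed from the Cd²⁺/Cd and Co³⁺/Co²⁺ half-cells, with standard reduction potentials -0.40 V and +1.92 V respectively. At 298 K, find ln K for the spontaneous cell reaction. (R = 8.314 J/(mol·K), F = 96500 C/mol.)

ln K = 180.7

E°_cell = +1.92 − (-0.40) = 2.32 V, with n = 2 electrons transferred.
At equilibrium E = 0, so the Nernst equation gives ln K = nFE°/RT = (2)(96500)(2.32)/((8.314)(298)) = 180.73.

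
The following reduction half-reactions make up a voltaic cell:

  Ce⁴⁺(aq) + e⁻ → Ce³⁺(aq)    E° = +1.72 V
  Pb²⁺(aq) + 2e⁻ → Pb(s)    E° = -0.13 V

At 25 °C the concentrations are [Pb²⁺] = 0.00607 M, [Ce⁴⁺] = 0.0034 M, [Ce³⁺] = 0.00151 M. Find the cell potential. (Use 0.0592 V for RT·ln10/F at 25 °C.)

The Ce⁴⁺/Ce³⁺ couple has the higher reduction potential and acts as the cathode, so E°_cell = +1.72 − (-0.13) = 1.85 V.
Balancing electrons gives n = 2; the reaction quotient is Q = [Pb²⁺]·[Ce³⁺]^2/[Ce⁴⁺]^2 = 0.00120.
At 25 °C, E = E° − (0.0592/n) log Q = 1.85 − (0.0592/2)(-2.922) = 1.850 + 0.086 = 1.936 V.

1.94 V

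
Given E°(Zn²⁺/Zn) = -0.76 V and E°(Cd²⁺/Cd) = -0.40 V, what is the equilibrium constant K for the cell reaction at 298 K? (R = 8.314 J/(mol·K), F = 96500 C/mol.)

E°_cell = -0.40 − (-0.76) = 0.36 V, with n = 2 electrons transferred.
At equilibrium E = 0, so the Nernst equation gives ln K = nFE°/RT = (2)(96500)(0.36)/((8.314)(298)) = 28.04.
K = e^28.04 = 1.5 × 10^12.

1.5 × 10^12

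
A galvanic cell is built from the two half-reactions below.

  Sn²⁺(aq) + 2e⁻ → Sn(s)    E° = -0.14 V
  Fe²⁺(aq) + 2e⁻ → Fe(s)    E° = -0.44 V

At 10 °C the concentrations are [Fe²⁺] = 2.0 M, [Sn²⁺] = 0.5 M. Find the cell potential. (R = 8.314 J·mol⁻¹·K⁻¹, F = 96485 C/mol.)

0.283 V

The Sn²⁺/Sn couple has the higher reduction potential and acts as the cathode, so E°_cell = -0.14 − (-0.44) = 0.30 V.
Balancing electrons gives n = 2; the reaction quotient is Q = [Fe²⁺]/[Sn²⁺] = 4.00.
E = E° − (RT/nF) ln Q = 0.30 − (8.314×283)/(2×96485) × (1.386) = 0.300 − 0.017 = 0.283 V.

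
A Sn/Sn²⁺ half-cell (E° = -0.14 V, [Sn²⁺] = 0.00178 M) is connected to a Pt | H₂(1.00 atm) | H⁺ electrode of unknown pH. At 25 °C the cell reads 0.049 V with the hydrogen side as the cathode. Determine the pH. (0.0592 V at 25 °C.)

E°_cell = 0.14 V and n = 2.
log Q = n(E° − E)/0.0592 = 2×(0.14 − 0.049)/0.0592 = 3.074.
With Q = [Sn²⁺]·P(H₂) / [H⁺]^2, solving for [H⁺] gives log[H⁺] = -2.912, so pH = 2.91.

pH = 2.91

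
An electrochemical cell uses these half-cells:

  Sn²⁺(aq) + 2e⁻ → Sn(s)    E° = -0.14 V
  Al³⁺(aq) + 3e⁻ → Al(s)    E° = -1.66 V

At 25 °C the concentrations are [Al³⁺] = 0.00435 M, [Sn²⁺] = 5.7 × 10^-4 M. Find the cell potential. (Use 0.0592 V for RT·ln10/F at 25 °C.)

The Sn²⁺/Sn couple has the higher reduction potential and acts as the cathode, so E°_cell = -0.14 − (-1.66) = 1.52 V.
Balancing electrons gives n = 6; the reaction quotient is Q = [Al³⁺]^2/[Sn²⁺]^3 = 1.02 × 10^5.
At 25 °C, E = E° − (0.0592/n) log Q = 1.52 − (0.0592/6)(5.009) = 1.520 − 0.049 = 1.471 V.

1.47 V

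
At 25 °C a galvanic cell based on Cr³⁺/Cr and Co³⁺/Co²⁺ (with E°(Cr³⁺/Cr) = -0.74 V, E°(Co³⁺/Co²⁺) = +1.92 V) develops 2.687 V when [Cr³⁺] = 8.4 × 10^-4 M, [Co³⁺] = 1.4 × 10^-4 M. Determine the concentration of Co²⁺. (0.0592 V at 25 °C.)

From the Nernst equation, log Q = n(E° − E)/0.0592 = 3(2.66 − 2.687)/0.0592 = -1.368, so Q = 0.0428.
With Q = [Cr³⁺]·[Co²⁺]^3/[Co³⁺]^3 and the known concentrations, [Co²⁺]^3 in the numerator gives [Co²⁺] = 5.2 × 10^-4 M.

5.2 × 10^-4 M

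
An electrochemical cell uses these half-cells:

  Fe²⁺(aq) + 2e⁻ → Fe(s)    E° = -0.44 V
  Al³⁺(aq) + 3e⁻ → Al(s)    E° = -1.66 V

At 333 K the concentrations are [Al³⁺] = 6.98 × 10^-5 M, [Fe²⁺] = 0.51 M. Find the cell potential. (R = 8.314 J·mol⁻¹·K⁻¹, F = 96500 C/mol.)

The Fe²⁺/Fe couple has the higher reduction potential and acts as the cathode, so E°_cell = -0.44 − (-1.66) = 1.22 V.
Balancing electrons gives n = 6; the reaction quotient is Q = [Al³⁺]^2/[Fe²⁺]^3 = 3.67 × 10^-8.
E = E° − (RT/nF) ln Q = 1.22 − (8.314×333)/(6×96500) × (-17.120) = 1.220 + 0.082 = 1.302 V.

1.30 V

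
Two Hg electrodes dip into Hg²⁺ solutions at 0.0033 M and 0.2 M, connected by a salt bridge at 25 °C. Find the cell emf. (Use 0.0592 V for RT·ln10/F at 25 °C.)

Both half-cells are Hg²⁺/Hg, so E°_cell = 0. The concentrated side is the cathode; the cell reaction moves Hg²⁺ from high to low concentration with n = 2.
Q = [Hg²⁺]_dilute/[Hg²⁺]_conc = 0.0033/0.2 = 0.0165.
E = 0 − (0.0592/2) log Q = −(0.0592/2)(-1.783) = 0.0528 V.

0.053 V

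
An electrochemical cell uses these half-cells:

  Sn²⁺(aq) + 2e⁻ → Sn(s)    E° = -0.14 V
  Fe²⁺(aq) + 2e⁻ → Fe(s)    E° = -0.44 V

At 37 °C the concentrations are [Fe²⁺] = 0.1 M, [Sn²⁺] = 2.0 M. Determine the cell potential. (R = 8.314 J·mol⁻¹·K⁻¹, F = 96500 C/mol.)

0.340 V

The Sn²⁺/Sn couple has the higher reduction potential and acts as the cathode, so E°_cell = -0.14 − (-0.44) = 0.30 V.
Balancing electrons gives n = 2; the reaction quotient is Q = [Fe²⁺]/[Sn²⁺] = 0.0500.
E = E° − (RT/nF) ln Q = 0.30 − (8.314×310)/(2×96500) × (-2.996) = 0.300 + 0.040 = 0.340 V.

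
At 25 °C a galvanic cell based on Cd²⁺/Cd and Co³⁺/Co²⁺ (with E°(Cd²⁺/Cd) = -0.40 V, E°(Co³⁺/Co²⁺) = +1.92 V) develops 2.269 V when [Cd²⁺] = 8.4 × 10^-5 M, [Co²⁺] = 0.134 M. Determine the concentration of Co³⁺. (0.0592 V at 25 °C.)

From the Nernst equation, log Q = n(E° − E)/0.0592 = 2(2.32 − 2.269)/0.0592 = 1.723, so Q = 52.8.
With Q = [Cd²⁺]·[Co²⁺]^2/[Co³⁺]^2 and the known concentrations, [Co³⁺]^2 in the denominator gives [Co³⁺] = 1.7 × 10^-4 M.

1.7 × 10^-4 M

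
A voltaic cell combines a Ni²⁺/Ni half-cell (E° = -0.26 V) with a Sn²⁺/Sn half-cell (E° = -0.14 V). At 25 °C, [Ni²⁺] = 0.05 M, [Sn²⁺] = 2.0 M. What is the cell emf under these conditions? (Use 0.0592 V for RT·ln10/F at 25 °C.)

The Sn²⁺/Sn couple has the higher reduction potential and acts as the cathode, so E°_cell = -0.14 − (-0.26) = 0.12 V.
Balancing electrons gives n = 2; the reaction quotient is Q = [Ni²⁺]/[Sn²⁺] = 0.0250.
At 25 °C, E = E° − (0.0592/n) log Q = 0.12 − (0.0592/2)(-1.602) = 0.120 + 0.047 = 0.167 V.

0.167 V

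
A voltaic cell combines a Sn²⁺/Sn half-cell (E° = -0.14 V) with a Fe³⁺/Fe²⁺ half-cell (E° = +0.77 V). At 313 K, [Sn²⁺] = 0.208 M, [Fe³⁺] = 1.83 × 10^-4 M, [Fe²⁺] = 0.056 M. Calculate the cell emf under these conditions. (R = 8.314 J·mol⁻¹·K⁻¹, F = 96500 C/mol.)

0.777 V

The Fe³⁺/Fe²⁺ couple has the higher reduction potential and acts as the cathode, so E°_cell = +0.77 − (-0.14) = 0.91 V.
Balancing electrons gives n = 2; the reaction quotient is Q = [Sn²⁺]·[Fe²⁺]^2/[Fe³⁺]^2 = 1.95 × 10^4.
E = E° − (RT/nF) ln Q = 0.91 − (8.314×313)/(2×96500) × (9.877) = 0.910 − 0.133 = 0.777 V.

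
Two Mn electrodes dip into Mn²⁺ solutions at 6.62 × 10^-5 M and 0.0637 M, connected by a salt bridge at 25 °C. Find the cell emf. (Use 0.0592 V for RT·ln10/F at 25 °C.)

Both half-cells are Mn²⁺/Mn, so E°_cell = 0. The concentrated side is the cathode; the cell reaction moves Mn²⁺ from high to low concentration with n = 2.
Q = [Mn²⁺]_dilute/[Mn²⁺]_conc = 6.62 × 10^-5/0.0637 = 0.00104.
E = 0 − (0.0592/2) log Q = −(0.0592/2)(-2.983) = 0.0883 V.

0.088 V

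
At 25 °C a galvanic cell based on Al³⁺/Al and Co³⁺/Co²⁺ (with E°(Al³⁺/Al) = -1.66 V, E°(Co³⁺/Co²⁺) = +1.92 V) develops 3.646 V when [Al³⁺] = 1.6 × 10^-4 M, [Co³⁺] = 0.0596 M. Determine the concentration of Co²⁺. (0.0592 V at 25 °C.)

From the Nernst equation, log Q = n(E° − E)/0.0592 = 3(3.58 − 3.646)/0.0592 = -3.345, so Q = 4.52 × 10^-4.
With Q = [Al³⁺]·[Co²⁺]^3/[Co³⁺]^3 and the known concentrations, [Co²⁺]^3 in the numerator gives [Co²⁺] = 0.084 M.

0.084 M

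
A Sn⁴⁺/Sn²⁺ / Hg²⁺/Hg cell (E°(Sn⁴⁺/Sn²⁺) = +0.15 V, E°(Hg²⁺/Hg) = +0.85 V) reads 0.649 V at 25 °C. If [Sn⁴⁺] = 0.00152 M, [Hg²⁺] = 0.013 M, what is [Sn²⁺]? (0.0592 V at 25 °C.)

From the Nernst equation, log Q = n(E° − E)/0.0592 = 2(0.70 − 0.649)/0.0592 = 1.723, so Q = 52.8.
With Q = [Sn⁴⁺]/([Sn²⁺]·[Hg²⁺]) and the known concentrations, [Sn²⁺] in the denominator gives [Sn²⁺] = 0.0022 M.

0.0022 M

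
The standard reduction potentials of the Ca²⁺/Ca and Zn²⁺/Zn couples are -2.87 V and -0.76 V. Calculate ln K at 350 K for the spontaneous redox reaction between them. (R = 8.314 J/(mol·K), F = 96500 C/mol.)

E°_cell = -0.76 − (-2.87) = 2.11 V, with n = 2 electrons transferred.
At equilibrium E = 0, so the Nernst equation gives ln K = nFE°/RT = (2)(96500)(2.11)/((8.314)(350)) = 139.95.

ln K = 139.9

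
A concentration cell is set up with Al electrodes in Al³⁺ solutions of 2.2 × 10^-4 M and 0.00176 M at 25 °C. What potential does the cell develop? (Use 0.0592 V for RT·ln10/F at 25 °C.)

0.018 V

Both half-cells are Al³⁺/Al, so E°_cell = 0. The concentrated side is the cathode; the cell reaction moves Al³⁺ from high to low concentration with n = 3.
Q = [Al³⁺]_dilute/[Al³⁺]_conc = 2.2 × 10^-4/0.00176 = 0.125.
E = 0 − (0.0592/3) log Q = −(0.0592/3)(-0.903) = 0.0178 V.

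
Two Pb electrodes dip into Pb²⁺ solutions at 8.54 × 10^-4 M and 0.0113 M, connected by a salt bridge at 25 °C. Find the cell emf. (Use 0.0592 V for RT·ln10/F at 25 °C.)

Both half-cells are Pb²⁺/Pb, so E°_cell = 0. The concentrated side is the cathode; the cell reaction moves Pb²⁺ from high to low concentration with n = 2.
Q = [Pb²⁺]_dilute/[Pb²⁺]_conc = 8.54 × 10^-4/0.0113 = 0.0756.
E = 0 − (0.0592/2) log Q = −(0.0592/2)(-1.122) = 0.0332 V.

0.033 V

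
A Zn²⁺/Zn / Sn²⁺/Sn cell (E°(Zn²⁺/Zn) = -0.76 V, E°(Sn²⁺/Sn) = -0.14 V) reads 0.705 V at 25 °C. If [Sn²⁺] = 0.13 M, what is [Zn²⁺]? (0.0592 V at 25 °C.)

1.7 × 10^-4 M

From the Nernst equation, log Q = n(E° − E)/0.0592 = 2(0.62 − 0.705)/0.0592 = -2.872, so Q = 0.00134.
With Q = [Zn²⁺]/[Sn²⁺] and the known concentrations, [Zn²⁺] in the numerator gives [Zn²⁺] = 1.7 × 10^-4 M.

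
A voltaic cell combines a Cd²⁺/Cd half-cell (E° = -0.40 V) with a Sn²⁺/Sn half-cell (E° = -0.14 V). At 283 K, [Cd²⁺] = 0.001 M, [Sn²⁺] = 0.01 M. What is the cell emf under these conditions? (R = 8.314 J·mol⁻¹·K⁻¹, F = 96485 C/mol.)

The Sn²⁺/Sn couple has the higher reduction potential and acts as the cathode, so E°_cell = -0.14 − (-0.40) = 0.26 V.
Balancing electrons gives n = 2; the reaction quotient is Q = [Cd²⁺]/[Sn²⁺] = 0.100.
E = E° − (RT/nF) ln Q = 0.26 − (8.314×283)/(2×96485) × (-2.303) = 0.260 + 0.028 = 0.288 V.

0.288 V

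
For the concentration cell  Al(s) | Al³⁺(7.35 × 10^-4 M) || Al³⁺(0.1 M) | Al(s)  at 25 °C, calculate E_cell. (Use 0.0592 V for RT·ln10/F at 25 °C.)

Both half-cells are Al³⁺/Al, so E°_cell = 0. The concentrated side is the cathode; the cell reaction moves Al³⁺ from high to low concentration with n = 3.
Q = [Al³⁺]_dilute/[Al³⁺]_conc = 7.35 × 10^-4/0.1 = 0.00735.
E = 0 − (0.0592/3) log Q = −(0.0592/3)(-2.134) = 0.0421 V.

0.042 V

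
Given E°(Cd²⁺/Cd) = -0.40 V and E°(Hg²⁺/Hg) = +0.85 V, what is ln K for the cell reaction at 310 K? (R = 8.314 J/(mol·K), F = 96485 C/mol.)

ln K = 93.6

E°_cell = +0.85 − (-0.40) = 1.25 V, with n = 2 electrons transferred.
At equilibrium E = 0, so the Nernst equation gives ln K = nFE°/RT = (2)(96485)(1.25)/((8.314)(310)) = 93.59.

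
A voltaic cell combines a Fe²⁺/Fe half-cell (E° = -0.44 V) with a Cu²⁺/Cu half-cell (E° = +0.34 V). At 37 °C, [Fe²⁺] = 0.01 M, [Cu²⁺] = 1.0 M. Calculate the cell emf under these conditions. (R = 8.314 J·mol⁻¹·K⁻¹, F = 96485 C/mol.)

The Cu²⁺/Cu couple has the higher reduction potential and acts as the cathode, so E°_cell = +0.34 − (-0.44) = 0.78 V.
Balancing electrons gives n = 2; the reaction quotient is Q = [Fe²⁺]/[Cu²⁺] = 0.0100.
E = E° − (RT/nF) ln Q = 0.78 − (8.314×310)/(2×96485) × (-4.605) = 0.780 + 0.062 = 0.842 V.

0.842 V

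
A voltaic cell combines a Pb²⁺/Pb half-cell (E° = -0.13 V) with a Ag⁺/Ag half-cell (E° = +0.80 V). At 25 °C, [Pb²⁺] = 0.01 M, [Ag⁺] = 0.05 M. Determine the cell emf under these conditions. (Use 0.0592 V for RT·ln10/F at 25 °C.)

The Ag⁺/Ag couple has the higher reduction potential and acts as the cathode, so E°_cell = +0.80 − (-0.13) = 0.93 V.
Balancing electrons gives n = 2; the reaction quotient is Q = [Pb²⁺]/[Ag⁺]^2 = 4.00.
At 25 °C, E = E° − (0.0592/n) log Q = 0.93 − (0.0592/2)(0.602) = 0.930 − 0.018 = 0.912 V.

0.912 V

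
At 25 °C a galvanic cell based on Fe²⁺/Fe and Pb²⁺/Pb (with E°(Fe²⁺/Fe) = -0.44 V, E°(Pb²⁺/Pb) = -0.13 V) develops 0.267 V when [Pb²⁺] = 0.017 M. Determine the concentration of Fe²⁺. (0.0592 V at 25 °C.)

0.48 M

From the Nernst equation, log Q = n(E° − E)/0.0592 = 2(0.31 − 0.267)/0.0592 = 1.453, so Q = 28.4.
With Q = [Fe²⁺]/[Pb²⁺] and the known concentrations, [Fe²⁺] in the numerator gives [Fe²⁺] = 0.48 M.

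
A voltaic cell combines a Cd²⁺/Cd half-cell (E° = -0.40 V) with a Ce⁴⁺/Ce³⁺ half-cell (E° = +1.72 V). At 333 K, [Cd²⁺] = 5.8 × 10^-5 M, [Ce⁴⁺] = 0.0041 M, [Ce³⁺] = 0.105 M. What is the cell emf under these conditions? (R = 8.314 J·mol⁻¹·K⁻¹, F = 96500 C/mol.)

The Ce⁴⁺/Ce³⁺ couple has the higher reduction potential and acts as the cathode, so E°_cell = +1.72 − (-0.40) = 2.12 V.
Balancing electrons gives n = 2; the reaction quotient is Q = [Cd²⁺]·[Ce³⁺]^2/[Ce⁴⁺]^2 = 0.0380.
E = E° − (RT/nF) ln Q = 2.12 − (8.314×333)/(2×96500) × (-3.269) = 2.120 + 0.047 = 2.167 V.

2.17 V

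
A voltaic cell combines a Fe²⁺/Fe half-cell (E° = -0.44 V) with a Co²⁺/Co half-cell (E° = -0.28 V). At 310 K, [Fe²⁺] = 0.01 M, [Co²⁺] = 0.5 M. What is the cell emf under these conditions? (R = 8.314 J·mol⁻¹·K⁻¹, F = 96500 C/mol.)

The Co²⁺/Co couple has the higher reduction potential and acts as the cathode, so E°_cell = -0.28 − (-0.44) = 0.16 V.
Balancing electrons gives n = 2; the reaction quotient is Q = [Fe²⁺]/[Co²⁺] = 0.0200.
E = E° − (RT/nF) ln Q = 0.16 − (8.314×310)/(2×96500) × (-3.912) = 0.160 + 0.052 = 0.212 V.

0.212 V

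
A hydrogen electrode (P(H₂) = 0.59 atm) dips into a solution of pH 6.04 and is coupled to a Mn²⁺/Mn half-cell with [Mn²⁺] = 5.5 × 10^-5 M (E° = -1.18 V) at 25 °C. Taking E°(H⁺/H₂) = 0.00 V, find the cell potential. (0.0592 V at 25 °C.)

The hydrogen couple is the cathode, so E°_cell = 1.18 V; n = 2.
[H⁺] = 10^(−6.04) = 9.1 × 10^-7 M, and Q = [Mn²⁺]·P(H₂) / [H⁺]^2 = 3.9 × 10^7.
E = E° − (0.0592/2) log Q = 1.18 − (0.0592/2)(7.591) = 0.955 V.

0.96 V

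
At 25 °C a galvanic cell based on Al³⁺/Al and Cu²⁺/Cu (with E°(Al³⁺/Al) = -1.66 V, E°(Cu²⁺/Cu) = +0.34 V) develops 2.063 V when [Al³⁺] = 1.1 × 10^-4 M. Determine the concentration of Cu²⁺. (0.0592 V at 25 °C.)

0.31 M

From the Nernst equation, log Q = n(E° − E)/0.0592 = 6(2.00 − 2.063)/0.0592 = -6.385, so Q = 4.12 × 10^-7.
With Q = [Al³⁺]^2/[Cu²⁺]^3 and the known concentrations, [Cu²⁺]^3 in the denominator gives [Cu²⁺] = 0.31 M.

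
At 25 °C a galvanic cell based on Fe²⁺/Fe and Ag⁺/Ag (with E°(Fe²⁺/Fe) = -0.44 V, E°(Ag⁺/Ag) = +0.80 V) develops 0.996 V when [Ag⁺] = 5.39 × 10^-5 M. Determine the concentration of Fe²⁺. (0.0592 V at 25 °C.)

From the Nernst equation, log Q = n(E° − E)/0.0592 = 2(1.24 − 0.996)/0.0592 = 8.243, so Q = 1.75 × 10^8.
With Q = [Fe²⁺]/[Ag⁺]^2 and the known concentrations, [Fe²⁺] in the numerator gives [Fe²⁺] = 0.51 M.

0.51 M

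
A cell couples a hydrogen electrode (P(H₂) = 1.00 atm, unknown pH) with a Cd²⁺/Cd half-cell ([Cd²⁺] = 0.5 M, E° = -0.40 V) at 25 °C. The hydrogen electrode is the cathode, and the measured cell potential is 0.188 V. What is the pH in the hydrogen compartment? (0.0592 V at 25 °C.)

E°_cell = 0.40 V and n = 2.
log Q = n(E° − E)/0.0592 = 2×(0.40 − 0.188)/0.0592 = 7.162.
With Q = [Cd²⁺]·P(H₂) / [H⁺]^2, solving for [H⁺] gives log[H⁺] = -3.732, so pH = 3.73.

pH = 3.73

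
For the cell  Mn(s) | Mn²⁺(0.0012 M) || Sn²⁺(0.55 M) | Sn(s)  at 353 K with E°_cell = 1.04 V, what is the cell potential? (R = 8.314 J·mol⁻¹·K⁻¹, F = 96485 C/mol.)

Balancing electrons gives n = 2; the reaction quotient is Q = [Mn²⁺]/[Sn²⁺] = 0.00218.
E = E° − (RT/nF) ln Q = 1.04 − (8.314×353)/(2×96485) × (-6.128) = 1.040 + 0.093 = 1.133 V.

1.13 V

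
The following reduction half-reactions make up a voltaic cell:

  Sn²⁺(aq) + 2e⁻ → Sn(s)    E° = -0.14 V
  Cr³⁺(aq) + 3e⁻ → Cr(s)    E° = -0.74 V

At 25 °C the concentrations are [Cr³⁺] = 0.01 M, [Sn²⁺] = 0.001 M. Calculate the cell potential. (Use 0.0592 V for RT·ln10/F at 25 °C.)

The Sn²⁺/Sn couple has the higher reduction potential and acts as the cathode, so E°_cell = -0.14 − (-0.74) = 0.60 V.
Balancing electrons gives n = 6; the reaction quotient is Q = [Cr³⁺]^2/[Sn²⁺]^3 = 1 × 10^5.
At 25 °C, E = E° − (0.0592/n) log Q = 0.60 − (0.0592/6)(5.000) = 0.600 − 0.049 = 0.551 V.

0.551 V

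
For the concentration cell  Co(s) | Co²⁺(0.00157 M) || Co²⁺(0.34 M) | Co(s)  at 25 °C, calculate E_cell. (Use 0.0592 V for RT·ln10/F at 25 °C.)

Both half-cells are Co²⁺/Co, so E°_cell = 0. The concentrated side is the cathode; the cell reaction moves Co²⁺ from high to low concentration with n = 2.
Q = [Co²⁺]_dilute/[Co²⁺]_conc = 0.00157/0.34 = 0.00462.
E = 0 − (0.0592/2) log Q = −(0.0592/2)(-2.336) = 0.0691 V.

0.069 V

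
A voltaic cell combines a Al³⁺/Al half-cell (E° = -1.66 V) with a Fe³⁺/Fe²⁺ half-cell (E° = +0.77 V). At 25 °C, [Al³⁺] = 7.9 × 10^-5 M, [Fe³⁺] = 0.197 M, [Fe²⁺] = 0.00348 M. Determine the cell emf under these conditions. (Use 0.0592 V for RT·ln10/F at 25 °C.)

The Fe³⁺/Fe²⁺ couple has the higher reduction potential and acts as the cathode, so E°_cell = +0.77 − (-1.66) = 2.43 V.
Balancing electrons gives n = 3; the reaction quotient is Q = [Al³⁺]·[Fe²⁺]^3/[Fe³⁺]^3 = 4.35 × 10^-10.
At 25 °C, E = E° − (0.0592/n) log Q = 2.43 − (0.0592/3)(-9.361) = 2.430 + 0.185 = 2.615 V.

2.61 V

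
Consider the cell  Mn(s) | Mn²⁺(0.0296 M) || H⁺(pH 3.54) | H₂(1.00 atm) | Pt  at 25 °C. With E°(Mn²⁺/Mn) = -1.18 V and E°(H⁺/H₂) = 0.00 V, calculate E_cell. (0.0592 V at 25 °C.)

1.02 V

The hydrogen couple is the cathode, so E°_cell = 1.18 V; n = 2.
[H⁺] = 10^(−3.54) = 2.9 × 10^-4 M, and Q = [Mn²⁺]·P(H₂) / [H⁺]^2 = 3.56 × 10^5.
E = E° − (0.0592/2) log Q = 1.18 − (0.0592/2)(5.551) = 1.016 V.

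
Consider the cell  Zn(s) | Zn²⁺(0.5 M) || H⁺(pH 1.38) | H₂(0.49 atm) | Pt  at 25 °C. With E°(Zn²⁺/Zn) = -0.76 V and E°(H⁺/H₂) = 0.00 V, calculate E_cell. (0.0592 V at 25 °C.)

The hydrogen couple is the cathode, so E°_cell = 0.76 V; n = 2.
[H⁺] = 10^(−1.38) = 0.042 M, and Q = [Zn²⁺]·P(H₂) / [H⁺]^2 = 141.
E = E° − (0.0592/2) log Q = 0.76 − (0.0592/2)(2.149) = 0.696 V.

0.70 V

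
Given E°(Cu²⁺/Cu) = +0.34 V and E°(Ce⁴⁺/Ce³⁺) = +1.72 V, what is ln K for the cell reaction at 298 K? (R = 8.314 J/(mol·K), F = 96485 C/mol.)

ln K = 107.5

E°_cell = +1.72 − (+0.34) = 1.38 V, with n = 2 electrons transferred.
At equilibrium E = 0, so the Nernst equation gives ln K = nFE°/RT = (2)(96485)(1.38)/((8.314)(298)) = 107.48.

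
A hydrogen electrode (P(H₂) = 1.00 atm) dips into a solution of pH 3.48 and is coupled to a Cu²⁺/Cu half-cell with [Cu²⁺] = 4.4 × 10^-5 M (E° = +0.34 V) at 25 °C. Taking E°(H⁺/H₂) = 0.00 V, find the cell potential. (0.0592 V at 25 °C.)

0.42 V

The Cu²⁺/Cu couple is the cathode, so E°_cell = 0.34 V; n = 2.
[H⁺] = 10^(−3.48) = 3.3 × 10^-4 M, and Q = [H⁺]^2 / ([Cu²⁺]·P(H₂)) = 0.00249.
E = E° − (0.0592/2) log Q = 0.34 − (0.0592/2)(-2.603) = 0.417 V.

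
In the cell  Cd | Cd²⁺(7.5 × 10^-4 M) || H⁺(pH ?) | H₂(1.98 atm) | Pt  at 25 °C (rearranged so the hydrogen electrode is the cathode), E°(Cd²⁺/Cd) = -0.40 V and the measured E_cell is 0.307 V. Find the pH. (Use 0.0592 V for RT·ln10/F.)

pH = 2.99

E°_cell = 0.40 V and n = 2.
log Q = n(E° − E)/0.0592 = 2×(0.40 − 0.307)/0.0592 = 3.142.
With Q = [Cd²⁺]·P(H₂) / [H⁺]^2, solving for [H⁺] gives log[H⁺] = -2.985, so pH = 2.99.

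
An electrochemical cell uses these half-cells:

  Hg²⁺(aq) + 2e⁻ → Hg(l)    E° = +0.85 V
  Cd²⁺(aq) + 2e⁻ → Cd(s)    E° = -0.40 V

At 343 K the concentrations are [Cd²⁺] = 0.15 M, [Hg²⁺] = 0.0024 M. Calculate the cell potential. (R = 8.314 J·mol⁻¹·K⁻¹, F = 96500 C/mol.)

The Hg²⁺/Hg couple has the higher reduction potential and acts as the cathode, so E°_cell = +0.85 − (-0.40) = 1.25 V.
Balancing electrons gives n = 2; the reaction quotient is Q = [Cd²⁺]/[Hg²⁺] = 62.5.
E = E° − (RT/nF) ln Q = 1.25 − (8.314×343)/(2×96500) × (4.135) = 1.250 − 0.061 = 1.189 V.

1.19 V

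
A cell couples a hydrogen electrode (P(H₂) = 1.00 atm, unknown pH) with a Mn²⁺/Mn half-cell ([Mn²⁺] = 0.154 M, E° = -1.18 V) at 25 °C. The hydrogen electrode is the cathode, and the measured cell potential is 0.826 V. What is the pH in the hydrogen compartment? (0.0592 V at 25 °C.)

pH = 6.39

E°_cell = 1.18 V and n = 2.
log Q = n(E° − E)/0.0592 = 2×(1.18 − 0.826)/0.0592 = 11.959.
With Q = [Mn²⁺]·P(H₂) / [H⁺]^2, solving for [H⁺] gives log[H⁺] = -6.386, so pH = 6.39.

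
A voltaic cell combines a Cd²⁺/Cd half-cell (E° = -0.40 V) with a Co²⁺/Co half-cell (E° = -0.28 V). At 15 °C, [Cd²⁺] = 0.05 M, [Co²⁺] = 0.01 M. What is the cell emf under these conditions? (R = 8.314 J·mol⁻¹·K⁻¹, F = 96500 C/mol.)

The Co²⁺/Co couple has the higher reduction potential and acts as the cathode, so E°_cell = -0.28 − (-0.40) = 0.12 V.
Balancing electrons gives n = 2; the reaction quotient is Q = [Cd²⁺]/[Co²⁺] = 5.00.
E = E° − (RT/nF) ln Q = 0.12 − (8.314×288)/(2×96500) × (1.609) = 0.120 − 0.020 = 0.100 V.

0.100 V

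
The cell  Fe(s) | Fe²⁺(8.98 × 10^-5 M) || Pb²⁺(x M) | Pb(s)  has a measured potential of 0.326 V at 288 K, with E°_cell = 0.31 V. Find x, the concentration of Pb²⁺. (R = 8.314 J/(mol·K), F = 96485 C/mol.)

3.3 × 10^-4 M

From the Nernst equation, ln Q = nF(E° − E)/RT = 2×96485×(0.31 − 0.326)/(8.314×288) = -1.289, so Q = 0.275.
With Q = [Fe²⁺]/[Pb²⁺] and the known concentrations, [Pb²⁺] in the denominator gives [Pb²⁺] = 3.3 × 10^-4 M.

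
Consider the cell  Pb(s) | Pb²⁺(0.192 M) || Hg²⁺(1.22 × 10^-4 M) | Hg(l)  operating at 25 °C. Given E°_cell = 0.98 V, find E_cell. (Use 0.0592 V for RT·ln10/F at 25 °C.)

0.885 V

Balancing electrons gives n = 2; the reaction quotient is Q = [Pb²⁺]/[Hg²⁺] = 1570.
At 25 °C, E = E° − (0.0592/n) log Q = 0.98 − (0.0592/2)(3.197) = 0.980 − 0.095 = 0.885 V.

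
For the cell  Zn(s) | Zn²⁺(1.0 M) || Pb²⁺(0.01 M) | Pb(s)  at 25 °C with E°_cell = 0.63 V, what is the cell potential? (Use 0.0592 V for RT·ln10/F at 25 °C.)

0.571 V

Balancing electrons gives n = 2; the reaction quotient is Q = [Zn²⁺]/[Pb²⁺] = 100.
At 25 °C, E = E° − (0.0592/n) log Q = 0.63 − (0.0592/2)(2.000) = 0.630 − 0.059 = 0.571 V.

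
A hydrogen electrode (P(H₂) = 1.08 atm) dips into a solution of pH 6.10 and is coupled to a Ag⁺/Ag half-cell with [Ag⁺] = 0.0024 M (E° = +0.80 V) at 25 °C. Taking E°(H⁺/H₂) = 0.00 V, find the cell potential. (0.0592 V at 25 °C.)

The Ag⁺/Ag couple is the cathode, so E°_cell = 0.80 V; n = 2.
[H⁺] = 10^(−6.10) = 7.9 × 10^-7 M, and Q = [H⁺]^2 / ([Ag⁺]^2·P(H₂)) = 1.01 × 10^-7.
E = E° − (0.0592/2) log Q = 0.80 − (0.0592/2)(-6.994) = 1.007 V.

1.01 V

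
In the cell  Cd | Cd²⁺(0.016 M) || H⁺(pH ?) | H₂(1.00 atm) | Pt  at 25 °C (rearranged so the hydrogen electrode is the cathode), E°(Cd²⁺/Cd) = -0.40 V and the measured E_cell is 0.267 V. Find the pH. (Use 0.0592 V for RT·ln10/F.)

pH = 3.14

E°_cell = 0.40 V and n = 2.
log Q = n(E° − E)/0.0592 = 2×(0.40 − 0.267)/0.0592 = 4.493.
With Q = [Cd²⁺]·P(H₂) / [H⁺]^2, solving for [H⁺] gives log[H⁺] = -3.145, so pH = 3.14.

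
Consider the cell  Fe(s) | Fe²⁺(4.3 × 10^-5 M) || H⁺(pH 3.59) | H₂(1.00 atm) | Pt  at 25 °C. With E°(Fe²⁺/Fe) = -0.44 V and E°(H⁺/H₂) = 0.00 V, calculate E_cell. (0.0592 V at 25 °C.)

0.36 V

The hydrogen couple is the cathode, so E°_cell = 0.44 V; n = 2.
[H⁺] = 10^(−3.59) = 2.6 × 10^-4 M, and Q = [Fe²⁺]·P(H₂) / [H⁺]^2 = 651.
E = E° − (0.0592/2) log Q = 0.44 − (0.0592/2)(2.813) = 0.357 V.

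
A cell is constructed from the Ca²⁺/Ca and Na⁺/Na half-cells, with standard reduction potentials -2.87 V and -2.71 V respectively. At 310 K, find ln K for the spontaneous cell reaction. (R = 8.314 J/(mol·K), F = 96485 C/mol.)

E°_cell = -2.71 − (-2.87) = 0.16 V, with n = 2 electrons transferred.
At equilibrium E = 0, so the Nernst equation gives ln K = nFE°/RT = (2)(96485)(0.16)/((8.314)(310)) = 11.98.

ln K = 12.0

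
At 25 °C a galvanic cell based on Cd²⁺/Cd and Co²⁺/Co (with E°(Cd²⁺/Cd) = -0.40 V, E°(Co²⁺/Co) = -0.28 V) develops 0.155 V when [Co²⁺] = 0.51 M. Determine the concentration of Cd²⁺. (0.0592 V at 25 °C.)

From the Nernst equation, log Q = n(E° − E)/0.0592 = 2(0.12 − 0.155)/0.0592 = -1.182, so Q = 0.0657.
With Q = [Cd²⁺]/[Co²⁺] and the known concentrations, [Cd²⁺] in the numerator gives [Cd²⁺] = 0.034 M.

0.034 M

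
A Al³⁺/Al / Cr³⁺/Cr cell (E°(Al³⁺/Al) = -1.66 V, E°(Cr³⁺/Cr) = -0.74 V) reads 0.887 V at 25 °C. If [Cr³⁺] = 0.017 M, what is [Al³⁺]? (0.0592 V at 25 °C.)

From the Nernst equation, log Q = n(E° − E)/0.0592 = 3(0.92 − 0.887)/0.0592 = 1.672, so Q = 47.0.
With Q = [Al³⁺]/[Cr³⁺] and the known concentrations, [Al³⁺] in the numerator gives [Al³⁺] = 0.8 M.

0.8 M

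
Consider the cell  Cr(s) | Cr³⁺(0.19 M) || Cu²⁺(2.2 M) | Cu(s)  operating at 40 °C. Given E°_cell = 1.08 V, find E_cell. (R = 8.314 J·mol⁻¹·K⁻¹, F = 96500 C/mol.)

Balancing electrons gives n = 6; the reaction quotient is Q = [Cr³⁺]^2/[Cu²⁺]^3 = 0.00339.
E = E° − (RT/nF) ln Q = 1.08 − (8.314×313)/(6×96500) × (-5.687) = 1.080 + 0.026 = 1.106 V.

1.11 V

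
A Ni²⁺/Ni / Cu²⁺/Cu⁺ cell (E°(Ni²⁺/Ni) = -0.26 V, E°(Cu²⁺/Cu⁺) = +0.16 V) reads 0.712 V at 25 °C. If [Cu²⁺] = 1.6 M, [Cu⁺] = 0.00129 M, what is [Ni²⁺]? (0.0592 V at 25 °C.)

2.1 × 10^-4 M

From the Nernst equation, log Q = n(E° − E)/0.0592 = 2(0.42 − 0.712)/0.0592 = -9.865, so Q = 1.37 × 10^-10.
With Q = [Ni²⁺]·[Cu⁺]^2/[Cu²⁺]^2 and the known concentrations, [Ni²⁺] in the numerator gives [Ni²⁺] = 2.1 × 10^-4 M.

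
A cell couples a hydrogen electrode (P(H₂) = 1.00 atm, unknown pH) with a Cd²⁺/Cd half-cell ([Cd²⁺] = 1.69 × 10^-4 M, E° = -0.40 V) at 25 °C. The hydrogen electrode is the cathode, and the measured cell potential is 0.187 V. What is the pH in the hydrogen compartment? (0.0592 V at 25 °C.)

E°_cell = 0.40 V and n = 2.
log Q = n(E° − E)/0.0592 = 2×(0.40 − 0.187)/0.0592 = 7.196.
With Q = [Cd²⁺]·P(H₂) / [H⁺]^2, solving for [H⁺] gives log[H⁺] = -5.484, so pH = 5.48.

pH = 5.48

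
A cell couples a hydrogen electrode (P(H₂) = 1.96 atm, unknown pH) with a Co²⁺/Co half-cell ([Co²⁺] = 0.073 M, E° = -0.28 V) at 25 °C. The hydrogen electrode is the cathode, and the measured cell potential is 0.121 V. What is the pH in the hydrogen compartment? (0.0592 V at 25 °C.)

E°_cell = 0.28 V and n = 2.
log Q = n(E° − E)/0.0592 = 2×(0.28 − 0.121)/0.0592 = 5.372.
With Q = [Co²⁺]·P(H₂) / [H⁺]^2, solving for [H⁺] gives log[H⁺] = -3.108, so pH = 3.11.

pH = 3.11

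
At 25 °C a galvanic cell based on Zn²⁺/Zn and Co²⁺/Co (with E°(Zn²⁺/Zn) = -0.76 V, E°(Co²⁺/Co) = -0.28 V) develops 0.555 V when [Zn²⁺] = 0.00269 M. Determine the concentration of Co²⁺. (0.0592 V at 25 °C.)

From the Nernst equation, log Q = n(E° − E)/0.0592 = 2(0.48 − 0.555)/0.0592 = -2.534, so Q = 0.00293.
With Q = [Zn²⁺]/[Co²⁺] and the known concentrations, [Co²⁺] in the denominator gives [Co²⁺] = 0.92 M.

0.92 M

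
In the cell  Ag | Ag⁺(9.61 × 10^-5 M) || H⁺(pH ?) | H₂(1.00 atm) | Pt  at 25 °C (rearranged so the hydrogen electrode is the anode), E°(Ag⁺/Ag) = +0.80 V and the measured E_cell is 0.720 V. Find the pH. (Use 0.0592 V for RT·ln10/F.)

E°_cell = 0.80 V and n = 2.
log Q = n(E° − E)/0.0592 = 2×(0.80 − 0.720)/0.0592 = 2.703.
With Q = [H⁺]^2 / ([Ag⁺]^2·P(H₂)), solving for [H⁺] gives log[H⁺] = -2.666, so pH = 2.67.

pH = 2.67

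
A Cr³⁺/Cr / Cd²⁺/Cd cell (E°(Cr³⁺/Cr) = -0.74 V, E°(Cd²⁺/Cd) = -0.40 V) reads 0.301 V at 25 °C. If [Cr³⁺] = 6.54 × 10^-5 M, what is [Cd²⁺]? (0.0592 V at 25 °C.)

7.8 × 10^-5 M

From the Nernst equation, log Q = n(E° − E)/0.0592 = 6(0.34 − 0.301)/0.0592 = 3.953, so Q = 8970.
With Q = [Cr³⁺]^2/[Cd²⁺]^3 and the known concentrations, [Cd²⁺]^3 in the denominator gives [Cd²⁺] = 7.8 × 10^-5 M.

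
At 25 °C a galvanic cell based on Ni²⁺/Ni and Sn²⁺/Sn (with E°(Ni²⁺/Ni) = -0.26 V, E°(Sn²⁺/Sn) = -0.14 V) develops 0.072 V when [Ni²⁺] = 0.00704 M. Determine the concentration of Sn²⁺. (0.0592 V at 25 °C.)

1.7 × 10^-4 M

From the Nernst equation, log Q = n(E° − E)/0.0592 = 2(0.12 − 0.072)/0.0592 = 1.622, so Q = 41.8.
With Q = [Ni²⁺]/[Sn²⁺] and the known concentrations, [Sn²⁺] in the denominator gives [Sn²⁺] = 1.7 × 10^-4 M.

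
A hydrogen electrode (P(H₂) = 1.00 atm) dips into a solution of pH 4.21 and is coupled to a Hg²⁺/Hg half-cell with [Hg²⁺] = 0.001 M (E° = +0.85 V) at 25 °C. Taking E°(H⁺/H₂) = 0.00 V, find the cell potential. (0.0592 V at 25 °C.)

1.01 V

The Hg²⁺/Hg couple is the cathode, so E°_cell = 0.85 V; n = 2.
[H⁺] = 10^(−4.21) = 6.2 × 10^-5 M, and Q = [H⁺]^2 / ([Hg²⁺]·P(H₂)) = 3.8 × 10^-6.
E = E° − (0.0592/2) log Q = 0.85 − (0.0592/2)(-5.420) = 1.010 V.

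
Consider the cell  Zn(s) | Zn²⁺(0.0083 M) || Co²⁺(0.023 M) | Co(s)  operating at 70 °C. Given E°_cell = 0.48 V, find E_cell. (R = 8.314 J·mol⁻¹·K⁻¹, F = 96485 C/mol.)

Balancing electrons gives n = 2; the reaction quotient is Q = [Zn²⁺]/[Co²⁺] = 0.361.
E = E° − (RT/nF) ln Q = 0.48 − (8.314×343)/(2×96485) × (-1.019) = 0.480 + 0.015 = 0.495 V.

0.495 V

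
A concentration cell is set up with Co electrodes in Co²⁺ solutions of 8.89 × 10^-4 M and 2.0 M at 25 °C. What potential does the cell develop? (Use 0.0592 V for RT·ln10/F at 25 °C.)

Both half-cells are Co²⁺/Co, so E°_cell = 0. The concentrated side is the cathode; the cell reaction moves Co²⁺ from high to low concentration with n = 2.
Q = [Co²⁺]_dilute/[Co²⁺]_conc = 8.89 × 10^-4/2.0 = 4.45 × 10^-4.
E = 0 − (0.0592/2) log Q = −(0.0592/2)(-3.352) = 0.0992 V.

0.099 V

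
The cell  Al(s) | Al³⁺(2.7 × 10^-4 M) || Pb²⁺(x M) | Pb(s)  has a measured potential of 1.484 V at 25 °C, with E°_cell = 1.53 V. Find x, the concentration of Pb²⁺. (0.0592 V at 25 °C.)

1.2 × 10^-4 M

From the Nernst equation, log Q = n(E° − E)/0.0592 = 6(1.53 − 1.484)/0.0592 = 4.662, so Q = 4.59 × 10^4.
With Q = [Al³⁺]^2/[Pb²⁺]^3 and the known concentrations, [Pb²⁺]^3 in the denominator gives [Pb²⁺] = 1.2 × 10^-4 M.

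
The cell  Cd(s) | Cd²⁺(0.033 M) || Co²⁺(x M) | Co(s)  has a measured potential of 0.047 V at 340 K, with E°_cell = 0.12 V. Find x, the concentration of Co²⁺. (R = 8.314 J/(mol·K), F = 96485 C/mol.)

2.3 × 10^-4 M

From the Nernst equation, ln Q = nF(E° − E)/RT = 2×96485×(0.12 − 0.047)/(8.314×340) = 4.983, so Q = 146.
With Q = [Cd²⁺]/[Co²⁺] and the known concentrations, [Co²⁺] in the denominator gives [Co²⁺] = 2.3 × 10^-4 M.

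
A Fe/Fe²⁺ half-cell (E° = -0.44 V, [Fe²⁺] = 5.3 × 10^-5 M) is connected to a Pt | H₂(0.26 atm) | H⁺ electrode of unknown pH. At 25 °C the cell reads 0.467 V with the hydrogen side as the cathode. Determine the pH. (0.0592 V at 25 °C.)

pH = 1.97

E°_cell = 0.44 V and n = 2.
log Q = n(E° − E)/0.0592 = 2×(0.44 − 0.467)/0.0592 = -0.912.
With Q = [Fe²⁺]·P(H₂) / [H⁺]^2, solving for [H⁺] gives log[H⁺] = -1.974, so pH = 1.97.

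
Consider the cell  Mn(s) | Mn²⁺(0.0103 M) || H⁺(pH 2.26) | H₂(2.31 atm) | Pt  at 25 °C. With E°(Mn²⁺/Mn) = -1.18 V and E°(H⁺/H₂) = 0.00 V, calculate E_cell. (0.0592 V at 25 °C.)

The hydrogen couple is the cathode, so E°_cell = 1.18 V; n = 2.
[H⁺] = 10^(−2.26) = 0.0055 M, and Q = [Mn²⁺]·P(H₂) / [H⁺]^2 = 788.
E = E° − (0.0592/2) log Q = 1.18 − (0.0592/2)(2.896) = 1.094 V.

1.09 V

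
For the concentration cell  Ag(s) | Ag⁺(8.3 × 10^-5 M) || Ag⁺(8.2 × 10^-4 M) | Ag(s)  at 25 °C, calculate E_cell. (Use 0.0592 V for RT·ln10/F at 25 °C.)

0.059 V

Both half-cells are Ag⁺/Ag, so E°_cell = 0. The concentrated side is the cathode; the cell reaction moves Ag⁺ from high to low concentration with n = 1.
Q = [Ag⁺]_dilute/[Ag⁺]_conc = 8.3 × 10^-5/8.2 × 10^-4 = 0.101.
E = 0 − (0.0592/1) log Q = −(0.0592/1)(-0.995) = 0.0589 V.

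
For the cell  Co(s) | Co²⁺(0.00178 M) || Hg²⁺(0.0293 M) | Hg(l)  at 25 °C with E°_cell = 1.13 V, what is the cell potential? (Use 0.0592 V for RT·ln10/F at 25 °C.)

1.17 V

Balancing electrons gives n = 2; the reaction quotient is Q = [Co²⁺]/[Hg²⁺] = 0.0608.
At 25 °C, E = E° − (0.0592/n) log Q = 1.13 − (0.0592/2)(-1.216) = 1.130 + 0.036 = 1.166 V.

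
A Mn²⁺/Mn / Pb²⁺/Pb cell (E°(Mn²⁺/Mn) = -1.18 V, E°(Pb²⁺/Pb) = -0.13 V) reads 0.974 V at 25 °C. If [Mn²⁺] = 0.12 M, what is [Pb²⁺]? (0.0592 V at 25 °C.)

3.2 × 10^-4 M

From the Nernst equation, log Q = n(E° − E)/0.0592 = 2(1.05 − 0.974)/0.0592 = 2.568, so Q = 369.
With Q = [Mn²⁺]/[Pb²⁺] and the known concentrations, [Pb²⁺] in the denominator gives [Pb²⁺] = 3.2 × 10^-4 M.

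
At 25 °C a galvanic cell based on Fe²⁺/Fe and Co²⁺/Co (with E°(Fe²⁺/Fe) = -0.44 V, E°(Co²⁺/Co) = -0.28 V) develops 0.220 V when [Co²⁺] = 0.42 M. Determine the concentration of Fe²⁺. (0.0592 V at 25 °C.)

0.0039 M

From the Nernst equation, log Q = n(E° − E)/0.0592 = 2(0.16 − 0.220)/0.0592 = -2.027, so Q = 0.00940.
With Q = [Fe²⁺]/[Co²⁺] and the known concentrations, [Fe²⁺] in the numerator gives [Fe²⁺] = 0.0039 M.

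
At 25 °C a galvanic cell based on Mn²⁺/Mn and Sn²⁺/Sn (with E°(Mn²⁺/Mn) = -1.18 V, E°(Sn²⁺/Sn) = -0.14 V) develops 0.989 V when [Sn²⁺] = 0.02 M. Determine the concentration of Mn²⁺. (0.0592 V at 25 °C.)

From the Nernst equation, log Q = n(E° − E)/0.0592 = 2(1.04 − 0.989)/0.0592 = 1.723, so Q = 52.8.
With Q = [Mn²⁺]/[Sn²⁺] and the known concentrations, [Mn²⁺] in the numerator gives [Mn²⁺] = 1.1 M.

1.1 M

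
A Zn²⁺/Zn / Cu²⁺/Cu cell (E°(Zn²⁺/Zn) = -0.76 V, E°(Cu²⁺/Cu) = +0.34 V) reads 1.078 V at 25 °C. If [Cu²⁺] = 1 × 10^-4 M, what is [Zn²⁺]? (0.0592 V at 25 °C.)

From the Nernst equation, log Q = n(E° − E)/0.0592 = 2(1.10 − 1.078)/0.0592 = 0.743, so Q = 5.54.
With Q = [Zn²⁺]/[Cu²⁺] and the known concentrations, [Zn²⁺] in the numerator gives [Zn²⁺] = 5.5 × 10^-4 M.

5.5 × 10^-4 M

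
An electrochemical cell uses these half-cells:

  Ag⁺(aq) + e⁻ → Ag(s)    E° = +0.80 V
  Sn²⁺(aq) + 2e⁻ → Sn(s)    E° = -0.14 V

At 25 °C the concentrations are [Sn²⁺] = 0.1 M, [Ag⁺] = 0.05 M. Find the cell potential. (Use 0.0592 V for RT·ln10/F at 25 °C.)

0.893 V

The Ag⁺/Ag couple has the higher reduction potential and acts as the cathode, so E°_cell = +0.80 − (-0.14) = 0.94 V.
Balancing electrons gives n = 2; the reaction quotient is Q = [Sn²⁺]/[Ag⁺]^2 = 40.0.
At 25 °C, E = E° − (0.0592/n) log Q = 0.94 − (0.0592/2)(1.602) = 0.940 − 0.047 = 0.893 V.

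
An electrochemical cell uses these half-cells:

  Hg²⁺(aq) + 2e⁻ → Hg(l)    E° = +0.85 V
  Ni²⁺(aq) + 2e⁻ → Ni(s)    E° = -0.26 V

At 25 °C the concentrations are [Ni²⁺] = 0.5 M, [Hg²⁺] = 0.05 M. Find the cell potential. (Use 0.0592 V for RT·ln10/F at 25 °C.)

The Hg²⁺/Hg couple has the higher reduction potential and acts as the cathode, so E°_cell = +0.85 − (-0.26) = 1.11 V.
Balancing electrons gives n = 2; the reaction quotient is Q = [Ni²⁺]/[Hg²⁺] = 10.0.
At 25 °C, E = E° − (0.0592/n) log Q = 1.11 − (0.0592/2)(1.000) = 1.110 − 0.030 = 1.080 V.

1.08 V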